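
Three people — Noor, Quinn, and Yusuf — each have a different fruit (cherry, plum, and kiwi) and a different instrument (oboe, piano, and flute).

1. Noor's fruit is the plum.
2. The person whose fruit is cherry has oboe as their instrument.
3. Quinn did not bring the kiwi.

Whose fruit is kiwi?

Clue 1 rules out Noor for the one with fruit kiwi.
With clues 1–3, Quinn is impossible for the one with fruit kiwi.
That leaves Yusuf.

Yusuf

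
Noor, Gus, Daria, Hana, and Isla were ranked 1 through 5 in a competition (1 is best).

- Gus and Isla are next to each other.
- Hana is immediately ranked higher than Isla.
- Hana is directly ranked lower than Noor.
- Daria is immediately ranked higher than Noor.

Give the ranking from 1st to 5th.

From clues 1–2: Gus is in {3,4,5}.
From clues 1–3: Noor is in {1,2}.
From clues 1–4: Daria → rank 1, Noor → rank 2, Hana → rank 3, Isla → rank 4, Gus → rank 5.

Daria, Noor, Hana, Isla, Gus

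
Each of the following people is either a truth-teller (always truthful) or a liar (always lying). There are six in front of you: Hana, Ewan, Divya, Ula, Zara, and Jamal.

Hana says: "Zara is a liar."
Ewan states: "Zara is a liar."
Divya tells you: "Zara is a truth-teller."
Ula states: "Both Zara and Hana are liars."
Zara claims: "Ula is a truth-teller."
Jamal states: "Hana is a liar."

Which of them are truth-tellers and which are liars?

Hana: truth-teller, Ewan: truth-teller, Divya: liar, Ula: liar, Zara: liar, Jamal: liar

Consider Hana. Suppose Hana is a liar.
Then no assignment of the remaining roles makes every statement match its speaker's type — contradiction.
So Hana is a truth-teller.
With that fixed, Ula's statement is false, so Ula is a liar.
With that fixed, Zara's statement is false, so Zara is a liar.
With that fixed, Jamal's statement is false, so Jamal is a liar.
With that fixed, Ewan's statement is true, so Ewan is a truth-teller.
With that fixed, Divya's statement is false, so Divya is a liar.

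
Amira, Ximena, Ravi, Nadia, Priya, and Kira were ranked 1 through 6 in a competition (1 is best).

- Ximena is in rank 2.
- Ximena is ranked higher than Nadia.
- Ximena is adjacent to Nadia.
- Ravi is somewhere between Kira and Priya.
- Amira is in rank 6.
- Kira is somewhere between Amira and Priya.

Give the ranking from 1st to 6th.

Priya, Ximena, Nadia, Ravi, Kira, Amira

From clue 1: Ximena → rank 2.
From clues 1–2: Nadia is in {3,4,5,6}.
From clues 1–3: Nadia → rank 3.
From clues 1–4: Ravi is in {4,5}.
From clues 1–5: Ravi → rank 4, Amira → rank 6.
From clues 1–6: Priya → rank 1, Kira → rank 5.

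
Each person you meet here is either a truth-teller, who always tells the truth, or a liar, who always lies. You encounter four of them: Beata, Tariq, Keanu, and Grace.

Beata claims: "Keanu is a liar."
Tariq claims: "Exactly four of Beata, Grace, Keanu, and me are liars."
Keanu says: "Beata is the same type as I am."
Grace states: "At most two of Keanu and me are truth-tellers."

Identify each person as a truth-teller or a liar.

Beata: truth-teller, Tariq: liar, Keanu: liar, Grace: truth-teller

Regardless of anyone's role, Grace's statement is true, so Grace is a truth-teller.
With that fixed, Tariq's statement is false, so Tariq is a liar.
Consider Beata. Suppose Beata is a liar.
Then whichever role Keanu has, Keanu's statement has the wrong truth value — contradiction.
So Beata is a truth-teller.
Consider Keanu. Suppose Keanu is a truth-teller.
Then Beata's statement comes out false, contradicting Beata being a truth-teller.
So Keanu is a liar.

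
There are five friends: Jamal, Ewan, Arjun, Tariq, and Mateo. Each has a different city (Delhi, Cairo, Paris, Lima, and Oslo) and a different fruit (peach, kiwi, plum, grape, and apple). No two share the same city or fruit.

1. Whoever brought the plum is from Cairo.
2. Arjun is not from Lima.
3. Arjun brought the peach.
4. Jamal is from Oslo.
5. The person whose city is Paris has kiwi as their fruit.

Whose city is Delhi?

With clues 1–4, Jamal is impossible for the one with city Delhi.
With clues 1–5, Ewan, Mateo, and Tariq are impossible for the one with city Delhi.
That leaves Arjun.

Arjun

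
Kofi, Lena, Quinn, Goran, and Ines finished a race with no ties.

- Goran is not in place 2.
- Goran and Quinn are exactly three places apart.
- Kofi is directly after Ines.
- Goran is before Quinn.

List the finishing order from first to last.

From clue 1: Goran is in {1,3,4,5}.
From clues 1–2: Quinn is in {1,2,4}.
From clues 1–3: Kofi is in {3,4}.
From clues 1–4: Goran → place 1, Ines → place 2, Kofi → place 3, Quinn → place 4, Lena → place 5.

Goran, Ines, Kofi, Quinn, Lena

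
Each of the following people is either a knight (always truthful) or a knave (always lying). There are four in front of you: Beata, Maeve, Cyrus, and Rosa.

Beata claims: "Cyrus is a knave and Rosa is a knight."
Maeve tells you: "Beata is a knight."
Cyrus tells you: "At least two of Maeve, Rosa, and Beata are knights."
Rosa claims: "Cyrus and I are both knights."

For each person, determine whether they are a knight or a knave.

Beata: knave, Maeve: knave, Cyrus: knave, Rosa: knave

Consider Beata. Suppose Beata is a knight.
Then no assignment of the remaining roles makes every statement match its speaker's type — contradiction.
So Beata is a knave.
With that fixed, Maeve's statement is false, so Maeve is a knave.
With that fixed, Cyrus's statement is false, so Cyrus is a knave.
With that fixed, Rosa's statement is false, so Rosa is a knave.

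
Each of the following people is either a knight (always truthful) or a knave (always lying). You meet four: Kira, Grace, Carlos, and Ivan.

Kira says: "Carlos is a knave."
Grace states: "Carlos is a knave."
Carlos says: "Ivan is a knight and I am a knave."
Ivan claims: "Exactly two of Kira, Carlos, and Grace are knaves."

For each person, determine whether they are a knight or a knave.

Consider Kira. Suppose Kira is a knave.
Then no assignment of the remaining roles makes every statement match its speaker's type — contradiction.
So Kira is a knight.
Consider Grace. Suppose Grace is a knave.
Then no assignment of the remaining roles makes every statement match its speaker's type — contradiction.
So Grace is a knight.
With that fixed, Ivan's statement is false, so Ivan is a knave.
With that fixed, Carlos's statement is false, so Carlos is a knave.

Kira: knight, Grace: knight, Carlos: knave, Ivan: knave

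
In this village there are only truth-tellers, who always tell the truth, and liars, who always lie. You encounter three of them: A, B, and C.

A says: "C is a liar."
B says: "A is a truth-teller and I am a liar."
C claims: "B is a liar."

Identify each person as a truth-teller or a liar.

Consider A. Suppose A is a truth-teller.
Then whichever role B has, B's statement has the wrong truth value — contradiction.
So A is a liar.
With that fixed, B's statement is false, so B is a liar.
With that fixed, C's statement is true, so C is a truth-teller.

A: liar, B: liar, C: truth-teller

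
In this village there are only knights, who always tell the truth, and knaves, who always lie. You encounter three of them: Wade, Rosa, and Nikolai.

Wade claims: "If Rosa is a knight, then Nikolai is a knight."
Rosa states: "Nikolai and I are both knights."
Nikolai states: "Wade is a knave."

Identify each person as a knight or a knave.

Consider Wade. Suppose Wade is a knave.
Then no assignment of the remaining roles makes every statement match its speaker's type — contradiction.
So Wade is a knight.
With that fixed, Nikolai's statement is false, so Nikolai is a knave.
With that fixed, Rosa's statement is false, so Rosa is a knave.

Wade: knight, Rosa: knave, Nikolai: knave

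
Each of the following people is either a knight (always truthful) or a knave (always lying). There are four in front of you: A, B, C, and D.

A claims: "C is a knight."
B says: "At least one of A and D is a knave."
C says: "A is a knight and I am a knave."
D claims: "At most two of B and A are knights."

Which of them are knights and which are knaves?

Regardless of anyone's role, D's statement is true, so D is a knight.
Consider A. Suppose A is a knight.
Then whichever role C has, C's statement has the wrong truth value — contradiction.
So A is a knave.
With that fixed, B's statement is true, so B is a knight.
With that fixed, C's statement is false, so C is a knave.

A: knave, B: knight, C: knave, D: knight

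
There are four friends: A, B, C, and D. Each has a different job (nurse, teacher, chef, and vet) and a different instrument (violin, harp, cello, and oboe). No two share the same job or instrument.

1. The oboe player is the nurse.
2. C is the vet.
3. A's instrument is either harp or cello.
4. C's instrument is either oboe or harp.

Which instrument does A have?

cello

With clues 1–3, oboe and violin are impossible for A's instrument.
With clues 1–4, harp is impossible for A's instrument.
That leaves cello.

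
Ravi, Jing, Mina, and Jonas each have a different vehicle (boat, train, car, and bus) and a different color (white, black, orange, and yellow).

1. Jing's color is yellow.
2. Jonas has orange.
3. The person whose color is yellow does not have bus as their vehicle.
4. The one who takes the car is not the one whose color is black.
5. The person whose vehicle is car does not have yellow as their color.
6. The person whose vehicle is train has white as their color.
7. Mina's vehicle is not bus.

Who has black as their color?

Clue 1 rules out Jing for the one with color black.
With clues 1–2, Jonas is impossible for the one with color black.
With clues 1–7, Mina is impossible for the one with color black.
That leaves Ravi.

Ravi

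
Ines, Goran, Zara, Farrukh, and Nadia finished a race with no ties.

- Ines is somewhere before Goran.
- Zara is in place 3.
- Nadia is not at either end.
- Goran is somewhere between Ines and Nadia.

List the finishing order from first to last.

Ines, Goran, Zara, Nadia, Farrukh

From clue 1: Ines is in {1,2,3,4}.
From clues 1–2: Zara → place 3.
From clues 1–3: Nadia is in {2,4}.
From clues 1–4: Ines → place 1, Goran → place 2, Nadia → place 4, Farrukh → place 5.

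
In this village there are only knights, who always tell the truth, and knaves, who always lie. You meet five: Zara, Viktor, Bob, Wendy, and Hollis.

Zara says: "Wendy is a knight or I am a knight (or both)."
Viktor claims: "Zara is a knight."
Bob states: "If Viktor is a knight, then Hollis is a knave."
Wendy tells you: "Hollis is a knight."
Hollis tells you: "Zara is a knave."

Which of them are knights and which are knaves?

Consider Zara. Suppose Zara is a knave.
Then no assignment of the remaining roles makes every statement match its speaker's type — contradiction.
So Zara is a knight.
With that fixed, Viktor's statement is true, so Viktor is a knight.
With that fixed, Hollis's statement is false, so Hollis is a knave.
With that fixed, Bob's statement is true, so Bob is a knight.
With that fixed, Wendy's statement is false, so Wendy is a knave.

Zara: knight, Viktor: knight, Bob: knight, Wendy: knave, Hollis: knave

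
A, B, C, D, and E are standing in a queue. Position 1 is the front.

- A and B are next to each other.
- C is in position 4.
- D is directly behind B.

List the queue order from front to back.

From clues 1–2: C → position 4.
From clues 1–3: A → position 1, B → position 2, D → position 3, E → position 5.

A, B, D, C, E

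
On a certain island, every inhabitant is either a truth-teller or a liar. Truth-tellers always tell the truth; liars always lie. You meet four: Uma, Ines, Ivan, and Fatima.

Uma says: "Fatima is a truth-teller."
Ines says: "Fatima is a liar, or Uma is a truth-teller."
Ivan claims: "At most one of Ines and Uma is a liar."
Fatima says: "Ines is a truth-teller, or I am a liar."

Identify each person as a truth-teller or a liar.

Consider Uma. Suppose Uma is a liar.
Then no assignment of the remaining roles makes every statement match its speaker's type — contradiction.
So Uma is a truth-teller.
With that fixed, Ines's statement is true, so Ines is a truth-teller.
With that fixed, Ivan's statement is true, so Ivan is a truth-teller.
With that fixed, Fatima's statement is true, so Fatima is a truth-teller.

Uma: truth-teller, Ines: truth-teller, Ivan: truth-teller, Fatima: truth-teller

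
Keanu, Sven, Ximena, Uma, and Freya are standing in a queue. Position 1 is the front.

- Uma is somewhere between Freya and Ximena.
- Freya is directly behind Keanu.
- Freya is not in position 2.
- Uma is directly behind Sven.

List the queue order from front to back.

Ximena, Sven, Uma, Keanu, Freya

From clue 1: Uma is in {2,3,4}.
From clues 1–3: Keanu is in {2,3,4}.
From clues 1–4: Ximena → position 1, Sven → position 2, Uma → position 3, Keanu → position 4, Freya → position 5.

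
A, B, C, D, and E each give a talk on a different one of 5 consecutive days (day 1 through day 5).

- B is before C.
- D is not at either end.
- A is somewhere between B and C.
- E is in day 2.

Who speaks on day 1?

B

With clue 1, C is ruled out for day 1.
With clues 1–2, D is ruled out for day 1.
With clues 1–3, A is ruled out for day 1.
With clues 1–4, E is ruled out for day 1.
So day 1 is B.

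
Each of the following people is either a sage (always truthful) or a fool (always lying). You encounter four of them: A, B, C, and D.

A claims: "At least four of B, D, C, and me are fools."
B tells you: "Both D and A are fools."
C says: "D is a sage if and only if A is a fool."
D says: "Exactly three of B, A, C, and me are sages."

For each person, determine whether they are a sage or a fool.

A: fool, B: sage, C: fool, D: fool

Consider A. Suppose A is a sage.
Then A's own statement would have to be true, but it can't be — contradiction.
So A is a fool.
Consider B. Suppose B is a fool.
Then no assignment of the remaining roles makes every statement match its speaker's type — contradiction.
So B is a sage.
Consider C. Suppose C is a sage.
Then no assignment of the remaining roles makes every statement match its speaker's type — contradiction.
So C is a fool.
With that fixed, D's statement is false, so D is a fool.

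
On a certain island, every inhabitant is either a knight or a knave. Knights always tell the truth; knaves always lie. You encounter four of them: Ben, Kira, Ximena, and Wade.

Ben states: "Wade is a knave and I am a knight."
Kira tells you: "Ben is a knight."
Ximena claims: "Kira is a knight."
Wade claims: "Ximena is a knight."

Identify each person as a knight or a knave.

Ben: knave, Kira: knave, Ximena: knave, Wade: knave

Consider Ben. Suppose Ben is a knight.
Then no assignment of the remaining roles makes every statement match its speaker's type — contradiction.
So Ben is a knave.
With that fixed, Kira's statement is false, so Kira is a knave.
With that fixed, Ximena's statement is false, so Ximena is a knave.
With that fixed, Wade's statement is false, so Wade is a knave.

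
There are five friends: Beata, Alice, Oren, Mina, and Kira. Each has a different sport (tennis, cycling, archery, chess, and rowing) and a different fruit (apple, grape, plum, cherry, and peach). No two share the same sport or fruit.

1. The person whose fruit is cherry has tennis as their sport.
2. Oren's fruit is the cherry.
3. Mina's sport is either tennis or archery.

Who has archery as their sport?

Mina

With clues 1–2, Oren is impossible for the one with sport archery.
With clues 1–3, Alice, Beata, and Kira are impossible for the one with sport archery.
That leaves Mina.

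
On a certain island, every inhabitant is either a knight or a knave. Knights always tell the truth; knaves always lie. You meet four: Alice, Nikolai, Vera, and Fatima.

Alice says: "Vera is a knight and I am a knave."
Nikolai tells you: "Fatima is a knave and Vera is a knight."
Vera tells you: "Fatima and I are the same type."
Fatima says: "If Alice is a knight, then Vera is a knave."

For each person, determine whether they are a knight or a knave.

Consider Alice. Suppose Alice is a knight.
Then Alice's own statement would have to be true, but it can't be — contradiction.
So Alice is a knave.
With that fixed, Fatima's statement is true, so Fatima is a knight.
With that fixed, Nikolai's statement is false, so Nikolai is a knave.
Consider Vera. Suppose Vera is a knight.
Then Alice's statement comes out true, contradicting Alice being a knave.
So Vera is a knave.

Alice: knave, Nikolai: knave, Vera: knave, Fatima: knight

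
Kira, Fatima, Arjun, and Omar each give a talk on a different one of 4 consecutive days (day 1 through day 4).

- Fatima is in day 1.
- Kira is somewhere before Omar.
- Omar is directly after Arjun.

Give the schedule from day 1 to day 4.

Fatima, Kira, Arjun, Omar

From clue 1: Fatima → day 1.
From clues 1–2: Kira is in {2,3}.
From clues 1–3: Kira → day 2, Arjun → day 3, Omar → day 4.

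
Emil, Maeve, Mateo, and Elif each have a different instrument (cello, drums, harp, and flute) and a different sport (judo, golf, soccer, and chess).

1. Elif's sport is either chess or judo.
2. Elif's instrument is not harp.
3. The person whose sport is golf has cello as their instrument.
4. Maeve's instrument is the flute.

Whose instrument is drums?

Elif

With clues 1–4, Emil, Maeve, and Mateo are impossible for the one with instrument drums.
That leaves Elif.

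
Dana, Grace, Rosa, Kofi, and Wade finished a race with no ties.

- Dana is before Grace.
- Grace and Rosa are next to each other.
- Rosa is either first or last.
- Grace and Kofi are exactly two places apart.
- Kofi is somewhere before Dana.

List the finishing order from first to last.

From clue 1: Dana is in {1,2,3,4}.
From clues 1–2: Dana is in {1,2,3}.
From clues 1–3: Grace → place 4, Rosa → place 5.
From clues 1–4: Kofi → place 2.
From clues 1–5: Wade → place 1, Dana → place 3.

Wade, Kofi, Dana, Grace, Rosa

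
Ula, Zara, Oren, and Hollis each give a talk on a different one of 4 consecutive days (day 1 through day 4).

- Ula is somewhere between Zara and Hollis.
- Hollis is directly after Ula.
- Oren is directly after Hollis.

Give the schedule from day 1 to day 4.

From clue 1: Ula is in {2,3}.
From clues 1–3: Zara → day 1, Ula → day 2, Hollis → day 3, Oren → day 4.

Zara, Ula, Hollis, Oren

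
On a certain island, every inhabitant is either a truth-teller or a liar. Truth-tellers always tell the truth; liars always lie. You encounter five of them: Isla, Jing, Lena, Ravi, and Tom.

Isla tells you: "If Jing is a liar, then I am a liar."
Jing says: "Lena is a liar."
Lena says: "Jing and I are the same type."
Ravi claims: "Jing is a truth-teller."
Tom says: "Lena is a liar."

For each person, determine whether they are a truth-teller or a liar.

Isla: truth-teller, Jing: truth-teller, Lena: liar, Ravi: truth-teller, Tom: truth-teller

Consider Isla. Suppose Isla is a liar.
Then Isla's own statement would have to be false, but it can't be — contradiction.
So Isla is a truth-teller.
Consider Jing. Suppose Jing is a liar.
Then Isla's statement comes out false, contradicting Isla being a truth-teller.
So Jing is a truth-teller.
With that fixed, Ravi's statement is true, so Ravi is a truth-teller.
Consider Lena. Suppose Lena is a truth-teller.
Then Jing's statement comes out false, contradicting Jing being a truth-teller.
So Lena is a liar.
With that fixed, Tom's statement is true, so Tom is a truth-teller.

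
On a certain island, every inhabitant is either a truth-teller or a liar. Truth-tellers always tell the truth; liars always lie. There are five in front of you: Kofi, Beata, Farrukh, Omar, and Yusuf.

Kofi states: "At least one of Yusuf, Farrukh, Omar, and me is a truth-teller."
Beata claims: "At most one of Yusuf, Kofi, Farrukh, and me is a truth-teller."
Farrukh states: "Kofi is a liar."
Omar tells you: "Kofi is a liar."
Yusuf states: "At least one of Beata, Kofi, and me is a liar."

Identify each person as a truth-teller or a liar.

Kofi: truth-teller, Beata: liar, Farrukh: liar, Omar: liar, Yusuf: truth-teller

Consider Kofi. Suppose Kofi is a liar.
Then no assignment of the remaining roles makes every statement match its speaker's type — contradiction.
So Kofi is a truth-teller.
With that fixed, Farrukh's statement is false, so Farrukh is a liar.
With that fixed, Omar's statement is false, so Omar is a liar.
Consider Beata. Suppose Beata is a truth-teller.
Then Beata's own statement would have to be true, but it can't be — contradiction.
So Beata is a liar.
With that fixed, Yusuf's statement is true, so Yusuf is a truth-teller.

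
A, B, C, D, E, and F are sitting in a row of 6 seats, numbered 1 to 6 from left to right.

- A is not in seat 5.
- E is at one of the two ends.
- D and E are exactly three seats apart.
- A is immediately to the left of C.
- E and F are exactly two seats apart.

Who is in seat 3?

D

With clues 1–2, E is ruled out for seat 3.
With clues 1–4, A, B, and F are ruled out for seat 3.
With clues 1–5, C is ruled out for seat 3.
So seat 3 is D.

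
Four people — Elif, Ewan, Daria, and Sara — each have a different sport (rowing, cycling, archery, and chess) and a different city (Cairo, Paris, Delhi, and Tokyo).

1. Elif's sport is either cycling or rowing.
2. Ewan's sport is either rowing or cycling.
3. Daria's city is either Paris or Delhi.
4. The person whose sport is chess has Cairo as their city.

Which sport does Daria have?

With clues 1–2, cycling and rowing are impossible for Daria's sport.
With clues 1–4, chess is impossible for Daria's sport.
That leaves archery.

archery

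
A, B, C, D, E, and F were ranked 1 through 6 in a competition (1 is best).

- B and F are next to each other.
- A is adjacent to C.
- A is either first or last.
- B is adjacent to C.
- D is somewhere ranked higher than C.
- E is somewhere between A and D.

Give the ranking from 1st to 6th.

From clues 1–3: A is in {1,6}.
From clues 1–5: F → rank 3, B → rank 4, C → rank 5, A → rank 6.
From clues 1–6: D → rank 1, E → rank 2.

D, E, F, B, C, A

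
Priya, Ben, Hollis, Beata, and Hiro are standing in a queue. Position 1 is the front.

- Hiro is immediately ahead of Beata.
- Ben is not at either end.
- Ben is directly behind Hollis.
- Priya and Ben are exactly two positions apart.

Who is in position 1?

Priya

With clue 1, Beata is ruled out for position 1.
With clues 1–2, Ben is ruled out for position 1.
With clues 1–4, Hiro and Hollis are ruled out for position 1.
So position 1 is Priya.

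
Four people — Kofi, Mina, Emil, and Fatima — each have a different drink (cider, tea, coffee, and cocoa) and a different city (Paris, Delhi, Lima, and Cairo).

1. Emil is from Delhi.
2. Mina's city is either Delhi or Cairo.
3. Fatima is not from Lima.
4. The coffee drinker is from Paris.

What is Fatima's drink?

With clues 1–4, cider, cocoa, and tea are impossible for Fatima's drink.
That leaves coffee.

coffee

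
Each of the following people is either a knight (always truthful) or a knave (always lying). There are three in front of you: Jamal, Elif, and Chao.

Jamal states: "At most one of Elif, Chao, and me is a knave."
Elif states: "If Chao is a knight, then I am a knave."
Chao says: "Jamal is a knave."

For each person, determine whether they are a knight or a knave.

Jamal: knight, Elif: knight, Chao: knave

Consider Jamal. Suppose Jamal is a knave.
Then no assignment of the remaining roles makes every statement match its speaker's type — contradiction.
So Jamal is a knight.
With that fixed, Chao's statement is false, so Chao is a knave.
With that fixed, Elif's statement is true, so Elif is a knight.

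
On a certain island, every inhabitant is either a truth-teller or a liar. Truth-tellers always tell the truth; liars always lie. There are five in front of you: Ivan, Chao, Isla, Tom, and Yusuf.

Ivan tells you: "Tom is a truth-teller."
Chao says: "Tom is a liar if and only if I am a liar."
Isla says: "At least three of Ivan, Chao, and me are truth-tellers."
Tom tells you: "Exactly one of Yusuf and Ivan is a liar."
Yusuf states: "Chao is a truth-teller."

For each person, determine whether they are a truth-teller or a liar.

Consider Ivan. Suppose Ivan is a liar.
Then no assignment of the remaining roles makes every statement match its speaker's type — contradiction.
So Ivan is a truth-teller.
Consider Chao. Suppose Chao is a truth-teller.
Then no assignment of the remaining roles makes every statement match its speaker's type — contradiction.
So Chao is a liar.
With that fixed, Isla's statement is false, so Isla is a liar.
With that fixed, Yusuf's statement is false, so Yusuf is a liar.
With that fixed, Tom's statement is true, so Tom is a truth-teller.

Ivan: truth-teller, Chao: liar, Isla: liar, Tom: truth-teller, Yusuf: liar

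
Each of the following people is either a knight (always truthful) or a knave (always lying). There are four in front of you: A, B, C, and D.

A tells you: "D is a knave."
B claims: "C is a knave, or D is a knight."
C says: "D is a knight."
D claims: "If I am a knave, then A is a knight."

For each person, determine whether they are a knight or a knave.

Consider A. Suppose A is a knight.
Then no assignment of the remaining roles makes every statement match its speaker's type — contradiction.
So A is a knave.
Consider B. Suppose B is a knave.
Then no assignment of the remaining roles makes every statement match its speaker's type — contradiction.
So B is a knight.
Consider C. Suppose C is a knave.
Then no assignment of the remaining roles makes every statement match its speaker's type — contradiction.
So C is a knight.
Consider D. Suppose D is a knave.
Then A's statement comes out true, contradicting A being a knave.
So D is a knight.

A: knave, B: knight, C: knight, D: knight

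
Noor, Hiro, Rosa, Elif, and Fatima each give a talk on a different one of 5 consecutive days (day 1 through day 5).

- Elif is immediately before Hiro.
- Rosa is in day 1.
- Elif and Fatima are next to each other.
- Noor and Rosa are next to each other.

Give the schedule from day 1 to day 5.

Rosa, Noor, Fatima, Elif, Hiro

From clue 1: Hiro is in {2,3,4,5}.
From clues 1–2: Rosa → day 1.
From clues 1–3: Noor is in {2,5}.
From clues 1–4: Noor → day 2, Fatima → day 3, Elif → day 4, Hiro → day 5.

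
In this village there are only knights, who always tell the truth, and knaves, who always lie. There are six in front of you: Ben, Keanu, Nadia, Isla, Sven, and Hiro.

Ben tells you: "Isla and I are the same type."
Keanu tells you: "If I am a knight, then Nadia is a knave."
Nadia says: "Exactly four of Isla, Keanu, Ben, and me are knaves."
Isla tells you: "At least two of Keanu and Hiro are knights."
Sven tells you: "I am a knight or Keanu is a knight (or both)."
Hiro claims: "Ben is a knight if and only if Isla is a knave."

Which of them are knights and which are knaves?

Ben: knave, Keanu: knight, Nadia: knave, Isla: knight, Sven: knight, Hiro: knight

Consider Ben. Suppose Ben is a knight.
Then no assignment of the remaining roles makes every statement match its speaker's type — contradiction.
So Ben is a knave.
Consider Keanu. Suppose Keanu is a knave.
Then Keanu's own statement would have to be false, but it can't be — contradiction.
So Keanu is a knight.
With that fixed, Nadia's statement is false, so Nadia is a knave.
With that fixed, Sven's statement is true, so Sven is a knight.
Consider Isla. Suppose Isla is a knave.
Then Ben's statement comes out true, contradicting Ben being a knave.
So Isla is a knight.
With that fixed, Hiro's statement is true, so Hiro is a knight.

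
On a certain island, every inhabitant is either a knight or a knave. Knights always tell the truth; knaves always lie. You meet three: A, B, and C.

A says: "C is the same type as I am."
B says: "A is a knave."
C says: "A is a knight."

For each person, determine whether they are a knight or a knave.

A: knight, B: knave, C: knight

Consider A. Suppose A is a knave.
Then no assignment of the remaining roles makes every statement match its speaker's type — contradiction.
So A is a knight.
With that fixed, B's statement is false, so B is a knave.
With that fixed, C's statement is true, so C is a knight.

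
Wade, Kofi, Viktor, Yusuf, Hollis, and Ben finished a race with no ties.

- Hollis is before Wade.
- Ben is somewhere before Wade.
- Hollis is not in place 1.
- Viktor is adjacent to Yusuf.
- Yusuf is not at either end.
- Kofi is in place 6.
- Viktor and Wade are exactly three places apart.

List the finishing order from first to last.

From clue 1: Wade is in {2,3,4,5,6}.
From clues 1–2: Wade is in {3,4,5,6}.
From clues 1–6: Kofi → place 6.
From clues 1–7: Ben → place 1, Viktor → place 2, Yusuf → place 3, Hollis → place 4, Wade → place 5.

Ben, Viktor, Yusuf, Hollis, Wade, Kofi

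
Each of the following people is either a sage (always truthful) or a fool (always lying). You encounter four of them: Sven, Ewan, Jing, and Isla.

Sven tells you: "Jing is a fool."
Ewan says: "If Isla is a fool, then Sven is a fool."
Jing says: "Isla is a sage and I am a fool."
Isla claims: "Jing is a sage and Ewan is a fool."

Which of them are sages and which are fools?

Consider Sven. Suppose Sven is a fool.
Then no assignment of the remaining roles makes every statement match its speaker's type — contradiction.
So Sven is a sage.
Consider Ewan. Suppose Ewan is a sage.
Then no assignment of the remaining roles makes every statement match its speaker's type — contradiction.
So Ewan is a fool.
Consider Jing. Suppose Jing is a sage.
Then Sven's statement comes out false, contradicting Sven being a sage.
So Jing is a fool.
With that fixed, Isla's statement is false, so Isla is a fool.

Sven: sage, Ewan: fool, Jing: fool, Isla: fool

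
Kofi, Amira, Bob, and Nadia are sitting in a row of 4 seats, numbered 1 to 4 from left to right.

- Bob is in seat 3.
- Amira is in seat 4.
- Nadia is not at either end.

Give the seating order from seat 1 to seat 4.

Kofi, Nadia, Bob, Amira

From clue 1: Bob → seat 3.
From clues 1–2: Amira → seat 4.
From clues 1–3: Kofi → seat 1, Nadia → seat 2.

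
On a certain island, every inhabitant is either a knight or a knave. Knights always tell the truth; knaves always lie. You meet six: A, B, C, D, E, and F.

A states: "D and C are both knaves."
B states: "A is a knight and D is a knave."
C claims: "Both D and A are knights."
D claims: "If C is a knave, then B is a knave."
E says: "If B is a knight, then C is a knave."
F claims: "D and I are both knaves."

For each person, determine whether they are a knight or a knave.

Consider A. Suppose A is a knight.
Then no assignment of the remaining roles makes every statement match its speaker's type — contradiction.
So A is a knave.
With that fixed, B's statement is false, so B is a knave.
With that fixed, C's statement is false, so C is a knave.
With that fixed, D's statement is true, so D is a knight.
With that fixed, E's statement is true, so E is a knight.
With that fixed, F's statement is false, so F is a knave.

A: knave, B: knave, C: knave, D: knight, E: knight, F: knave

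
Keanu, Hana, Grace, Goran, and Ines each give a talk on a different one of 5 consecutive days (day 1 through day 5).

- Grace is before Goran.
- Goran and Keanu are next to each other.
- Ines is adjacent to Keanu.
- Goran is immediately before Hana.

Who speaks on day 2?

With clues 1–3, Keanu is ruled out for day 2.
With clues 1–4, Goran, Grace, and Hana are ruled out for day 2.
So day 2 is Ines.

Ines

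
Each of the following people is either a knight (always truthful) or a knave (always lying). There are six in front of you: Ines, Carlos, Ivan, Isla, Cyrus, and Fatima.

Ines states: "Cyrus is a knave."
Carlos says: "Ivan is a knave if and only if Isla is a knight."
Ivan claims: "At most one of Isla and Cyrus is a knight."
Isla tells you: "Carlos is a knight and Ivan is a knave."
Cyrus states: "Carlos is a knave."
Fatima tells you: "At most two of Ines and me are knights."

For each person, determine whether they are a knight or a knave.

Ines: knight, Carlos: knight, Ivan: knight, Isla: knave, Cyrus: knave, Fatima: knight

Regardless of anyone's role, Fatima's statement is true, so Fatima is a knight.
Consider Ines. Suppose Ines is a knave.
Then no assignment of the remaining roles makes every statement match its speaker's type — contradiction.
So Ines is a knight.
Consider Carlos. Suppose Carlos is a knave.
Then no assignment of the remaining roles makes every statement match its speaker's type — contradiction.
So Carlos is a knight.
With that fixed, Cyrus's statement is false, so Cyrus is a knave.
With that fixed, Ivan's statement is true, so Ivan is a knight.
With that fixed, Isla's statement is false, so Isla is a knave.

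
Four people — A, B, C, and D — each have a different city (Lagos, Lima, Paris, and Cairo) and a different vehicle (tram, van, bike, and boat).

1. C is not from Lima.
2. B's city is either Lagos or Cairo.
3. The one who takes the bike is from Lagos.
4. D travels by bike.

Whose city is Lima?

A

Clue 1 rules out C for the one with city Lima.
With clues 1–2, B is impossible for the one with city Lima.
With clues 1–4, D is impossible for the one with city Lima.
That leaves A.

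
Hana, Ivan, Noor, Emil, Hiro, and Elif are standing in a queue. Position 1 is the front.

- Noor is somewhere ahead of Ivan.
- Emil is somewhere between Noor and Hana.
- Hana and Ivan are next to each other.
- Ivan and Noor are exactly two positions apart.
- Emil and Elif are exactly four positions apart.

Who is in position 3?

Ivan

With clues 1–4, Elif, Hana, and Hiro are ruled out for position 3.
With clues 1–5, Emil and Noor are ruled out for position 3.
So position 3 is Ivan.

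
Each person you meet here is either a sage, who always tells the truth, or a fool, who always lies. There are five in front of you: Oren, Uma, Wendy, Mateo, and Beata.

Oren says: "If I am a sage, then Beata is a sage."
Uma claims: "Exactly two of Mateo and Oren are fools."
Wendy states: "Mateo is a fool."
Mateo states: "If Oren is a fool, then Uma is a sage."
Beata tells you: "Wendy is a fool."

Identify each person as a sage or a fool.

Oren: sage, Uma: fool, Wendy: fool, Mateo: sage, Beata: sage

Consider Oren. Suppose Oren is a fool.
Then Oren's own statement would have to be false, but it can't be — contradiction.
So Oren is a sage.
With that fixed, Uma's statement is false, so Uma is a fool.
With that fixed, Mateo's statement is true, so Mateo is a sage.
With that fixed, Wendy's statement is false, so Wendy is a fool.
With that fixed, Beata's statement is true, so Beata is a sage.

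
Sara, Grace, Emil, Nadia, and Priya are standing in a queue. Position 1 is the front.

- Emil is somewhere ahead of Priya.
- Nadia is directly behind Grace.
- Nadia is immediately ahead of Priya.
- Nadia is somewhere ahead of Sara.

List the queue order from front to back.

From clue 1: Emil is in {1,2,3,4}.
From clues 1–2: Grace is in {1,2,3,4}.
From clues 1–3: Grace is in {2,3}.
From clues 1–4: Emil → position 1, Grace → position 2, Nadia → position 3, Priya → position 4, Sara → position 5.

Emil, Grace, Nadia, Priya, Sara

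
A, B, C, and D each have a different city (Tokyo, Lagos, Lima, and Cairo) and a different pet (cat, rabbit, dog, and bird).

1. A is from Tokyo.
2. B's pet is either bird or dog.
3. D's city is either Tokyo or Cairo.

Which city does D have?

Clue 1 rules out Tokyo for D's city.
With clues 1–3, Lagos and Lima are impossible for D's city.
That leaves Cairo.

Cairo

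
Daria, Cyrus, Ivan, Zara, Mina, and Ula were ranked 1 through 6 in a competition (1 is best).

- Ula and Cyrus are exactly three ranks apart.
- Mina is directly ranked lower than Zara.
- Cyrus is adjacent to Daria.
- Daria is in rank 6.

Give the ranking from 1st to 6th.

From clues 1–2: Zara is in {1,2,3,4,5}.
From clues 1–4: Ivan → rank 1, Ula → rank 2, Zara → rank 3, Mina → rank 4, Cyrus → rank 5, Daria → rank 6.

Ivan, Ula, Zara, Mina, Cyrus, Daria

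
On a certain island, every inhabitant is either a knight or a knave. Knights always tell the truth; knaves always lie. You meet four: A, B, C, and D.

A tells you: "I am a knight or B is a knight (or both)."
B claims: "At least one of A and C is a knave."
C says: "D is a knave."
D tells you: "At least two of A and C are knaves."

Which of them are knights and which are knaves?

A: knight, B: knave, C: knight, D: knave

Consider A. Suppose A is a knave.
Then no assignment of the remaining roles makes every statement match its speaker's type — contradiction.
So A is a knight.
With that fixed, D's statement is false, so D is a knave.
With that fixed, C's statement is true, so C is a knight.
With that fixed, B's statement is false, so B is a knave.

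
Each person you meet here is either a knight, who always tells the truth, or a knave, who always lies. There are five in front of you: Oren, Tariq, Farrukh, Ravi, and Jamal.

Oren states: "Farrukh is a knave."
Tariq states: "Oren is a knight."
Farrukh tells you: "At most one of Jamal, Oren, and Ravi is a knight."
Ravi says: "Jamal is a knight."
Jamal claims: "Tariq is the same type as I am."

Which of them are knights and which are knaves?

Oren: knight, Tariq: knight, Farrukh: knave, Ravi: knight, Jamal: knight

Consider Oren. Suppose Oren is a knave.
Then no assignment of the remaining roles makes every statement match its speaker's type — contradiction.
So Oren is a knight.
With that fixed, Tariq's statement is true, so Tariq is a knight.
Consider Farrukh. Suppose Farrukh is a knight.
Then Oren's statement comes out false, contradicting Oren being a knight.
So Farrukh is a knave.
Consider Ravi. Suppose Ravi is a knave.
Then no assignment of the remaining roles makes every statement match its speaker's type — contradiction.
So Ravi is a knight.
Consider Jamal. Suppose Jamal is a knave.
Then Ravi's statement comes out false, contradicting Ravi being a knight.
So Jamal is a knight.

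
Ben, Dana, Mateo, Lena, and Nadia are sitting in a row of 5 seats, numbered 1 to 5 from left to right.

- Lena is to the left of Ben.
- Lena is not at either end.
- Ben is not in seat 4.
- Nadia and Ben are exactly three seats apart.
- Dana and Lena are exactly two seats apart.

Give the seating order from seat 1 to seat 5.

Dana, Nadia, Lena, Mateo, Ben

From clue 1: Ben is in {2,3,4,5}.
From clues 1–2: Ben is in {3,4,5}.
From clues 1–3: Ben is in {3,5}.
From clues 1–4: Nadia → seat 2, Ben → seat 5.
From clues 1–5: Dana → seat 1, Lena → seat 3, Mateo → seat 4.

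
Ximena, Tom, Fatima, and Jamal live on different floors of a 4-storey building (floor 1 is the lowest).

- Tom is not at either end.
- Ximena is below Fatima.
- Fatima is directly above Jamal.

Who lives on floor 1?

With clue 1, Tom is ruled out for floor 1.
With clues 1–2, Fatima is ruled out for floor 1.
With clues 1–3, Jamal is ruled out for floor 1.
So floor 1 is Ximena.

Ximena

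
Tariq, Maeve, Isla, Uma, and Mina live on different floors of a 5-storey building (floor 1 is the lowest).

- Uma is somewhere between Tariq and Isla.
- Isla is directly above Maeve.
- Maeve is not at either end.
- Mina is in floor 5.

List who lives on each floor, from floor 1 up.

Tariq, Uma, Maeve, Isla, Mina

From clue 1: Uma is in {2,3,4}.
From clues 1–3: Tariq is in {1,2,5}.
From clues 1–4: Tariq → floor 1, Uma → floor 2, Maeve → floor 3, Isla → floor 4, Mina → floor 5.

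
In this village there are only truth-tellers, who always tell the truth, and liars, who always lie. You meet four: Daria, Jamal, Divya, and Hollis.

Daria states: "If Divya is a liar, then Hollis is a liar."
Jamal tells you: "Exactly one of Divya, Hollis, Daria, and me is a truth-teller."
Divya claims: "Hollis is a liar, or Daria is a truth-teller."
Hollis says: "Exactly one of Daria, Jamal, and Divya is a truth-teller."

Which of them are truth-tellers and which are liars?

Daria: truth-teller, Jamal: liar, Divya: truth-teller, Hollis: liar

Consider Daria. Suppose Daria is a liar.
Then no assignment of the remaining roles makes every statement match its speaker's type — contradiction.
So Daria is a truth-teller.
With that fixed, Divya's statement is true, so Divya is a truth-teller.
With that fixed, Hollis's statement is false, so Hollis is a liar.
With that fixed, Jamal's statement is false, so Jamal is a liar.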